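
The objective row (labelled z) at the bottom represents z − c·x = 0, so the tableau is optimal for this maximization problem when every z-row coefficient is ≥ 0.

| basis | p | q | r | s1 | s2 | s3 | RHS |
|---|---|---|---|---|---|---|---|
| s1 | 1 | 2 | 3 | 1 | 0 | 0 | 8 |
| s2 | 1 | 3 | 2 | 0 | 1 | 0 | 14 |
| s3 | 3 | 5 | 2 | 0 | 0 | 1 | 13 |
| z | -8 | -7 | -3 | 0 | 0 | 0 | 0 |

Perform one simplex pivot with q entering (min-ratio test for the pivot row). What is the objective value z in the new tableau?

91/5

Ratio test on column q — row 1: 8/2 = 4; row 2: 14/3 = 14/3; row 3: 13/5 = 13/5. Minimum is 13/5 at row 3 (s3 leaves); pivot element 5.
Pivot on row 3; the z-row RHS becomes 0 − (-7)·(13/5) = 91/5.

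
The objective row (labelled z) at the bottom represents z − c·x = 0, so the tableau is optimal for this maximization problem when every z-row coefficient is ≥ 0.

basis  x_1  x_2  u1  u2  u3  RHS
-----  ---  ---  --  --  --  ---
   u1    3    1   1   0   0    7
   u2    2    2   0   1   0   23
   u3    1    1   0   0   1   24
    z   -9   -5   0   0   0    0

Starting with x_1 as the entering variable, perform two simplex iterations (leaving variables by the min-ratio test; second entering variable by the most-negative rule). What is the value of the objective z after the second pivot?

35

Ratio test on column x_1 — row 1: 7/3 = 7/3; row 2: 23/2 = 23/2; row 3: 24/1 = 24. Minimum is 7/3 at row 1 (u1 leaves); pivot element 3.
Pivot on row 1; the z-row RHS becomes 0 − (-9)·(7/3) = 21.
Next entering variable (most negative z-row entry -2): x_2.
Ratio test on column x_2 — row 1: (7/3)/(1/3) = 7; row 2: (55/3)/(4/3) = 55/4; row 3: (65/3)/(2/3) = 65/2. Minimum is 7 at row 1 (x_1 leaves); pivot element 1/3.
After the second pivot the z-row RHS is 21 − (-2)·7 = 35.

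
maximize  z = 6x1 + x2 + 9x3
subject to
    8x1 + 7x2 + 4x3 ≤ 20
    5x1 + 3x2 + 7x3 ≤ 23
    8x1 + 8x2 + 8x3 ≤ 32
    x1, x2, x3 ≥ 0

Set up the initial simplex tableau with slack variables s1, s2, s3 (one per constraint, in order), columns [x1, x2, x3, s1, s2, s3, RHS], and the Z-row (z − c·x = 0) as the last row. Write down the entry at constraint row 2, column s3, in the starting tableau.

Slack s3 belongs to constraint 3; its column is the unit vector e_3, so the entry in row 2 is 0.

0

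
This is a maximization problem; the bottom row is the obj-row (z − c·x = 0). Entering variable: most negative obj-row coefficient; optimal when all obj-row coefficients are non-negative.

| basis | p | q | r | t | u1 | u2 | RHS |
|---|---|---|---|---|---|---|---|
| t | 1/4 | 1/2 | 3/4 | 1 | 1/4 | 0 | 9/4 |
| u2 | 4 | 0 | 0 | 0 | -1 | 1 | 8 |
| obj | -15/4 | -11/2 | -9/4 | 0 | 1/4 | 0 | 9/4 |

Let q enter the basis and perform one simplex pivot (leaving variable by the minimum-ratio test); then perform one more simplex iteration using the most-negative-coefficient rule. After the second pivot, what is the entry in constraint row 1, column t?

2

Ratio test on column q — row 1: (9/4)/(1/2) = 9/2; row 2: entry 0 ≤ 0. Minimum is 9/2 at row 1 (t leaves); pivot element 1/2.
Divide row 1 by 1/2; eliminate column q from the other rows.
Second iteration: most negative obj-row entry is -1 in column p, so p enters.
Ratio test on column p — row 1: (9/2)/(1/2) = 9; row 2: 8/4 = 2. Minimum is 2 at row 2 (u2 leaves); pivot element 4.
Divide row 2 by 4; eliminate column p from the other rows.
After both pivots, the entry at constraint row 1, column t is 2.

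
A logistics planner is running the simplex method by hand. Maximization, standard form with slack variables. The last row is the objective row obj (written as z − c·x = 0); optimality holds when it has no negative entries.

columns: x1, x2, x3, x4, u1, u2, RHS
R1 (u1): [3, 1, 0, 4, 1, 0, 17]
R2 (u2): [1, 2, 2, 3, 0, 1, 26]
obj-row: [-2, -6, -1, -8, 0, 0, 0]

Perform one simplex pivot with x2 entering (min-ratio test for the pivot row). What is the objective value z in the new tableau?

Ratio test on column x2 — row 1: 17/1 = 17; row 2: 26/2 = 13. Minimum is 13 at row 2 (u2 leaves); pivot element 2.
Pivot on row 2; the obj-row RHS becomes 0 − (-6)·13 = 78.

78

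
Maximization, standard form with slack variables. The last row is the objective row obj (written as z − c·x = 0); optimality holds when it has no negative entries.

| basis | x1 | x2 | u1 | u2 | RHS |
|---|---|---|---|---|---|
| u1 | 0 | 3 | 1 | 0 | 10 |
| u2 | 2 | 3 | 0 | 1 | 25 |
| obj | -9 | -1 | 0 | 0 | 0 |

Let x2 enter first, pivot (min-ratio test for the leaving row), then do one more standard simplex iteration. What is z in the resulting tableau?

Ratio test on column x2 — row 1: 10/3 = 10/3; row 2: 25/3 = 25/3. Minimum is 10/3 at row 1 (u1 leaves); pivot element 3.
Pivot on row 1; the obj-row RHS becomes 0 − (-1)·(10/3) = 10/3.
Next entering variable (most negative obj-row entry -9): x1.
Ratio test on column x1 — row 1: entry 0 ≤ 0; row 2: 15/2 = 15/2. Minimum is 15/2 at row 2 (u2 leaves); pivot element 2.
After the second pivot the obj-row RHS is 10/3 − (-9)·(15/2) = 425/6.

425/6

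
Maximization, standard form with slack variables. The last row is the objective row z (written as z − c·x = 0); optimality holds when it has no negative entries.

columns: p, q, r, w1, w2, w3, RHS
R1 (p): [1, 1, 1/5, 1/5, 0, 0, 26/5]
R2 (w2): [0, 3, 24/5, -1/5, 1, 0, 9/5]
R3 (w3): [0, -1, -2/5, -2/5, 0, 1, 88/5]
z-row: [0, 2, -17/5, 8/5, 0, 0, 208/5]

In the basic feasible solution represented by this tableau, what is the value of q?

0

q is not in the basis, so in the current basic feasible solution q = 0.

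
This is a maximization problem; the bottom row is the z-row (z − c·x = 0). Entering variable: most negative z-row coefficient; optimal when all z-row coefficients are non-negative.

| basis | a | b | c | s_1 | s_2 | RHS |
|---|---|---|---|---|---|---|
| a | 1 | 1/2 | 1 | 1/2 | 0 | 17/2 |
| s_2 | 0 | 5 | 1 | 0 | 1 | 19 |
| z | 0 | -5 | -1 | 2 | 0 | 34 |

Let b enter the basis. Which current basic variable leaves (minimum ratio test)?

s_2

Column b entries and ratios — a: (17/2)/(1/2) = 17; s_2: 19/5 = 19/5.
Smallest ratio is 19/5 in the row of s_2, so s_2 leaves.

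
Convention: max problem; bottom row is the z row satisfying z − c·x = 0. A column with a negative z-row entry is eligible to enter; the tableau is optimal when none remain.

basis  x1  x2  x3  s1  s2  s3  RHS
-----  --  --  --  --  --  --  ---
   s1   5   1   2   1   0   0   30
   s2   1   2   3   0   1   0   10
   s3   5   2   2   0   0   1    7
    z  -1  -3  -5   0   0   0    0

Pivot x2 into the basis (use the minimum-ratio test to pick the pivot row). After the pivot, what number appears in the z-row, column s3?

Ratio test on column x2 — row 1: 30/1 = 30; row 2: 10/2 = 5; row 3: 7/2 = 7/2. Minimum is 7/2 at row 3 (s3 leaves); pivot element 2.
Divide row 3 by 2; eliminate column x2 from the other rows.
z-row update in column s3: 0 − (-3)·(1/2) = 3/2.

3/2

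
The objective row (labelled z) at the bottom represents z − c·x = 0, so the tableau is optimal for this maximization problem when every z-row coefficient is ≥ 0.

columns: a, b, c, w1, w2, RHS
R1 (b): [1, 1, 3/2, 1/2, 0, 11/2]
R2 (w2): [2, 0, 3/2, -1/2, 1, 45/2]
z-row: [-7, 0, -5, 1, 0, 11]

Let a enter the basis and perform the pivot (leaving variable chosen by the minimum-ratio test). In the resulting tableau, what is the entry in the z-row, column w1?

9/2

Ratio test on column a — row 1: (11/2)/1 = 11/2; row 2: (45/2)/2 = 45/4. Minimum is 11/2 at row 1 (b leaves); pivot element 1.
Divide row 1 by 1; eliminate column a from the other rows.
z-row update in column w1: 1 − (-7)·(1/2) = 9/2.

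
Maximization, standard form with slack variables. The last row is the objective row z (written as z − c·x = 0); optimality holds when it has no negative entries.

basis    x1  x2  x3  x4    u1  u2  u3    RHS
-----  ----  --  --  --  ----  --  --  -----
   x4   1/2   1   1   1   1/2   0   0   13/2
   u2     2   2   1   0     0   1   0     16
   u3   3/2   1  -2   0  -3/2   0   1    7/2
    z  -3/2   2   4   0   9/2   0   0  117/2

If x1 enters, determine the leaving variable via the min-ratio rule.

Column x1 entries and ratios — x4: (13/2)/(1/2) = 13; u2: 16/2 = 8; u3: (7/2)/(3/2) = 7/3.
Smallest ratio is 7/3 in the row of u3, so u3 leaves.

u3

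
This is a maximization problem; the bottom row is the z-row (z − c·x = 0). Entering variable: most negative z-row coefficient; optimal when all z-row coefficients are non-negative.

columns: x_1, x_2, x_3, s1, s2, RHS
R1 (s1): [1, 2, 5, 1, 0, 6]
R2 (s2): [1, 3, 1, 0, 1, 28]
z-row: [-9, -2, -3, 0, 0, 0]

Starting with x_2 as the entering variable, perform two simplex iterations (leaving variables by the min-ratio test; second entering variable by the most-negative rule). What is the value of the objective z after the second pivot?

54

Ratio test on column x_2 — row 1: 6/2 = 3; row 2: 28/3 = 28/3. Minimum is 3 at row 1 (s1 leaves); pivot element 2.
Pivot on row 1; the z-row RHS becomes 0 − (-2)·3 = 6.
Next entering variable (most negative z-row entry -8): x_1.
Ratio test on column x_1 — row 1: 3/(1/2) = 6; row 2: entry -1/2 ≤ 0. Minimum is 6 at row 1 (x_2 leaves); pivot element 1/2.
After the second pivot the z-row RHS is 6 − (-8)·6 = 54.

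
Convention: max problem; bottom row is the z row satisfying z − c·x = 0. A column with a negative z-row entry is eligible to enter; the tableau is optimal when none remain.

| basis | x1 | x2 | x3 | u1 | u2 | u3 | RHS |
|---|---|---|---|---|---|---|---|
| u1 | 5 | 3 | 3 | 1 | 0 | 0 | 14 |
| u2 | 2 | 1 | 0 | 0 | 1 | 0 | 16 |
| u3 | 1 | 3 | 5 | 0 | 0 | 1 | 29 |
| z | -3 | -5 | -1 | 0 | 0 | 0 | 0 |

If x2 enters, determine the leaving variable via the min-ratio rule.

Column x2 entries and ratios — u1: 14/3 = 14/3; u2: 16/1 = 16; u3: 29/3 = 29/3.
Smallest ratio is 14/3 in the row of u1, so u1 leaves.

u1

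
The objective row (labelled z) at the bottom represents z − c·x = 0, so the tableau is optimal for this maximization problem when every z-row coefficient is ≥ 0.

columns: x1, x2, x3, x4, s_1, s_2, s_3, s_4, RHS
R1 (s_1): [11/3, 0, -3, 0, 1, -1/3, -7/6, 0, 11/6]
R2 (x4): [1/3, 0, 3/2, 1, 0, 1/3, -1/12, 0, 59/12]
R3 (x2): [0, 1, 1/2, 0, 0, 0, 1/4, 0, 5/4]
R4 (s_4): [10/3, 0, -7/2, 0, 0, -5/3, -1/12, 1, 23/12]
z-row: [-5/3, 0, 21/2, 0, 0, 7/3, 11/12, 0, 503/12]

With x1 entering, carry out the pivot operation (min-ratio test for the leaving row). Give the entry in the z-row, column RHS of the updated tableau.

Ratio test on column x1 — row 1: (11/6)/(11/3) = 1/2; row 2: (59/12)/(1/3) = 59/4; row 3: entry 0 ≤ 0; row 4: (23/12)/(10/3) = 23/40. Minimum is 1/2 at row 1 (s_1 leaves); pivot element 11/3.
Divide row 1 by 11/3; eliminate column x1 from the other rows.
z-row update in column RHS: 503/12 − (-5/3)·(1/2) = 171/4.

171/4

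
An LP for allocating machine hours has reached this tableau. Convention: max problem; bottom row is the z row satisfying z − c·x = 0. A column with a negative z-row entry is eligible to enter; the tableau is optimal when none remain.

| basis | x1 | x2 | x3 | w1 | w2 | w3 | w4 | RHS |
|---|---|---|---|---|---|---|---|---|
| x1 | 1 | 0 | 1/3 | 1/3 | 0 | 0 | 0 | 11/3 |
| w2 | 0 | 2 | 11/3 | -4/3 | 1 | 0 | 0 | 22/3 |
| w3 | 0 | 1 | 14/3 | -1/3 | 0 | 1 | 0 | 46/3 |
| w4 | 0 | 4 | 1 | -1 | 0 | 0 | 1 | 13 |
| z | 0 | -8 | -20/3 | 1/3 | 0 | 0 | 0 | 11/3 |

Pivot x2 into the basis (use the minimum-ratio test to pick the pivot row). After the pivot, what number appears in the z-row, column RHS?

89/3

Ratio test on column x2 — row 1: entry 0 ≤ 0; row 2: (22/3)/2 = 11/3; row 3: (46/3)/1 = 46/3; row 4: 13/4 = 13/4. Minimum is 13/4 at row 4 (w4 leaves); pivot element 4.
Divide row 4 by 4; eliminate column x2 from the other rows.
z-row update in column RHS: 11/3 − (-8)·(13/4) = 89/3.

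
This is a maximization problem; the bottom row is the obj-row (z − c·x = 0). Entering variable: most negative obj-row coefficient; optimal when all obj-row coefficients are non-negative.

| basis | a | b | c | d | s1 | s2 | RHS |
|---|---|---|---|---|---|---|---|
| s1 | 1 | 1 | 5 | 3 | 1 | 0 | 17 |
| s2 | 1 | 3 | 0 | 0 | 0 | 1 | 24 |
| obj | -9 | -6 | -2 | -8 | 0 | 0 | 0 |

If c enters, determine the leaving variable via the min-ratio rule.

Column c entries and ratios — s1: 17/5 = 17/5; s2: 0 ≤ 0, skip.
Smallest ratio is 17/5 in the row of s1, so s1 leaves.

s1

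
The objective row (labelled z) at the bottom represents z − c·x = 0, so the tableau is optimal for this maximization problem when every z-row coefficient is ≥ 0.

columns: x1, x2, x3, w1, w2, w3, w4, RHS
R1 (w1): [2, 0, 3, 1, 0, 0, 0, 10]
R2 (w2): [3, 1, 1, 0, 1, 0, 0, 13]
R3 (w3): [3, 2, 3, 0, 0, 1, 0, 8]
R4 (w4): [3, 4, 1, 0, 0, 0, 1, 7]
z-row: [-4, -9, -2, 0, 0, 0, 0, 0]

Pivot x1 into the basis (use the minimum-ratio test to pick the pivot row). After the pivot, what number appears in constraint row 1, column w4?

-2/3

Ratio test on column x1 — row 1: 10/2 = 5; row 2: 13/3 = 13/3; row 3: 8/3 = 8/3; row 4: 7/3 = 7/3. Minimum is 7/3 at row 4 (w4 leaves); pivot element 3.
Divide row 4 by 3; eliminate column x1 from the other rows.
Row 1 update in column w4: 0 − 2·(1/3) = -2/3.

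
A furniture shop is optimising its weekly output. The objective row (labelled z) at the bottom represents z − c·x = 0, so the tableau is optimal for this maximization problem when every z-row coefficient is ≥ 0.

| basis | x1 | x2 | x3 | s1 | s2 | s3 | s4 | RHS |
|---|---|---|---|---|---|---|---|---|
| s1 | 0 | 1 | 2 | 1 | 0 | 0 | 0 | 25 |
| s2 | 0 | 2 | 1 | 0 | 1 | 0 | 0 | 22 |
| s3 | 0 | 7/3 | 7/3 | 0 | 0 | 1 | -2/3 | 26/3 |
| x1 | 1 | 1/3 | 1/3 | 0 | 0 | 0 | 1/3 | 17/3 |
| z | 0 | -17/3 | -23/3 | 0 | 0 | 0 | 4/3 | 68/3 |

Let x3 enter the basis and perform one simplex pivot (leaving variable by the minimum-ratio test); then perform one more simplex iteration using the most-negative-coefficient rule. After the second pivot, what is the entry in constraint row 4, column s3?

Ratio test on column x3 — row 1: 25/2 = 25/2; row 2: 22/1 = 22; row 3: (26/3)/(7/3) = 26/7; row 4: (17/3)/(1/3) = 17. Minimum is 26/7 at row 3 (s3 leaves); pivot element 7/3.
Divide row 3 by 7/3; eliminate column x3 from the other rows.
Second iteration: most negative z-row entry is -6/7 in column s4, so s4 enters.
Ratio test on column s4 — row 1: (123/7)/(4/7) = 123/4; row 2: (128/7)/(2/7) = 64; row 3: entry -2/7 ≤ 0; row 4: (31/7)/(3/7) = 31/3. Minimum is 31/3 at row 4 (x1 leaves); pivot element 3/7.
Divide row 4 by 3/7; eliminate column s4 from the other rows.
After both pivots, the entry at constraint row 4, column s3 is -1/3.

-1/3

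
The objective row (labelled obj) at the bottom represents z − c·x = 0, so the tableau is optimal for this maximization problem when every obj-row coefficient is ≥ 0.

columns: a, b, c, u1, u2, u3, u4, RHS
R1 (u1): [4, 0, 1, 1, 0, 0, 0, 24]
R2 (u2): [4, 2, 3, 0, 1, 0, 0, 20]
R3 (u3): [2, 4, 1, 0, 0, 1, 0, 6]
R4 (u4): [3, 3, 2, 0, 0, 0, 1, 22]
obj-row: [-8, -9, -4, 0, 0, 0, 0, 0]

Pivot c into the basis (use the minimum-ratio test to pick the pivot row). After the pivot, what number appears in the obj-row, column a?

Ratio test on column c — row 1: 24/1 = 24; row 2: 20/3 = 20/3; row 3: 6/1 = 6; row 4: 22/2 = 11. Minimum is 6 at row 3 (u3 leaves); pivot element 1.
Divide row 3 by 1; eliminate column c from the other rows.
obj-row update in column a: -8 − (-4)·2 = 0.

0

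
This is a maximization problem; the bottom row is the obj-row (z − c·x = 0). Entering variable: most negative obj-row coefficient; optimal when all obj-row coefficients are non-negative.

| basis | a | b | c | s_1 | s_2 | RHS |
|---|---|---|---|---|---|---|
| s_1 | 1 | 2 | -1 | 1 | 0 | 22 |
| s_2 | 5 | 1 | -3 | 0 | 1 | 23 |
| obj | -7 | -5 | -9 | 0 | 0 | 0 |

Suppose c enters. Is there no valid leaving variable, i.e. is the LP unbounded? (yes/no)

yes

Every constraint-row entry in column c is ≤ 0, so increasing c is unbounded.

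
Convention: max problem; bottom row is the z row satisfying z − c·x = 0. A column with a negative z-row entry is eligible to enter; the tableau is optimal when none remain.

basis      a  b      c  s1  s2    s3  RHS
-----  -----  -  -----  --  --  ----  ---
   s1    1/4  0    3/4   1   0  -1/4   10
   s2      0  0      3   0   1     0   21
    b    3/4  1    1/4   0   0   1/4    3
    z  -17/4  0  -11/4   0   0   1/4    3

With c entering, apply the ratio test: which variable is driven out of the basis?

Column c entries and ratios — s1: 10/(3/4) = 40/3; s2: 21/3 = 7; b: 3/(1/4) = 12.
Smallest ratio is 7 in the row of s2, so s2 leaves.

s2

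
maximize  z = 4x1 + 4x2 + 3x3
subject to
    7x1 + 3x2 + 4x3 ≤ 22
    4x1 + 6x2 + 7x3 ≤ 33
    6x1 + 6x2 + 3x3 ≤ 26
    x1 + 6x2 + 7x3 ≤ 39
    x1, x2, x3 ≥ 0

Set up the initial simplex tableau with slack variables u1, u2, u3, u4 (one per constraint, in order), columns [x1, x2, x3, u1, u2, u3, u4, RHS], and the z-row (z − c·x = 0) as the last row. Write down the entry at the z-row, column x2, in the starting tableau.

-4

The z-row carries the negated objective coefficients: the x2 entry is -4.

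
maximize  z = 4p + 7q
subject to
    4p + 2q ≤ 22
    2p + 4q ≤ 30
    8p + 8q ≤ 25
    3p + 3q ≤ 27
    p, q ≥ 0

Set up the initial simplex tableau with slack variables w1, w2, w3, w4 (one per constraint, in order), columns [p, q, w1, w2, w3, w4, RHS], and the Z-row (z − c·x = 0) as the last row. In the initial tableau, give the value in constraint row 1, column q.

Constraint 1 has coefficient 2 on q.

2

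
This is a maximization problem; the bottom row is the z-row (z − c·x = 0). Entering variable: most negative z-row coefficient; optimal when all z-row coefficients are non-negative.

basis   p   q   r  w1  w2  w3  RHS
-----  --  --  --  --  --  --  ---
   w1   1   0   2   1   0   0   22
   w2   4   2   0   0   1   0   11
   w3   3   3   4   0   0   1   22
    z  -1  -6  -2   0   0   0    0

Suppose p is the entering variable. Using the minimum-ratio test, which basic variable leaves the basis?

w2

Column p entries and ratios — w1: 22/1 = 22; w2: 11/4 = 11/4; w3: 22/3 = 22/3.
Smallest ratio is 11/4 in the row of w2, so w2 leaves.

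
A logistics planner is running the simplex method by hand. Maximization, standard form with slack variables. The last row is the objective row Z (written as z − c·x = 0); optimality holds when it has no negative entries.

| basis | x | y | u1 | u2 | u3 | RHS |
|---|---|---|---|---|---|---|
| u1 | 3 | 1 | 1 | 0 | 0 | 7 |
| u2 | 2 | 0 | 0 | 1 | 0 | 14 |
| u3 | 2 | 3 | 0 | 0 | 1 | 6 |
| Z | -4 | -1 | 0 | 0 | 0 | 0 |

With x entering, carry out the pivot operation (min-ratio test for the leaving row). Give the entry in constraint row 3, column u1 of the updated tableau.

-2/3

Ratio test on column x — row 1: 7/3 = 7/3; row 2: 14/2 = 7; row 3: 6/2 = 3. Minimum is 7/3 at row 1 (u1 leaves); pivot element 3.
Divide row 1 by 3; eliminate column x from the other rows.
Row 3 update in column u1: 0 − 2·(1/3) = -2/3.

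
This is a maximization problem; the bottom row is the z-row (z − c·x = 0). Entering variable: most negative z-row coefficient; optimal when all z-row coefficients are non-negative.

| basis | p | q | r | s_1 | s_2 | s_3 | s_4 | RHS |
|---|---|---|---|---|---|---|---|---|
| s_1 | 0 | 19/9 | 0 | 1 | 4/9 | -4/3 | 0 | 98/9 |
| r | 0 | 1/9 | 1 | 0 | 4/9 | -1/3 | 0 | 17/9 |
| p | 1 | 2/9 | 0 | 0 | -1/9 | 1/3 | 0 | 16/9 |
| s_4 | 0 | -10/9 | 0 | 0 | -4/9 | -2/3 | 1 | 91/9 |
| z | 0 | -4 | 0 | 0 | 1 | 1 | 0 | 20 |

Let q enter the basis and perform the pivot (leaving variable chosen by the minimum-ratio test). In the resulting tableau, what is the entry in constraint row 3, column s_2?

-3/19

Ratio test on column q — row 1: (98/9)/(19/9) = 98/19; row 2: (17/9)/(1/9) = 17; row 3: (16/9)/(2/9) = 8; row 4: entry -10/9 ≤ 0. Minimum is 98/19 at row 1 (s_1 leaves); pivot element 19/9.
Divide row 1 by 19/9; eliminate column q from the other rows.
Row 3 update in column s_2: -1/9 − (2/9)·(4/19) = -3/19.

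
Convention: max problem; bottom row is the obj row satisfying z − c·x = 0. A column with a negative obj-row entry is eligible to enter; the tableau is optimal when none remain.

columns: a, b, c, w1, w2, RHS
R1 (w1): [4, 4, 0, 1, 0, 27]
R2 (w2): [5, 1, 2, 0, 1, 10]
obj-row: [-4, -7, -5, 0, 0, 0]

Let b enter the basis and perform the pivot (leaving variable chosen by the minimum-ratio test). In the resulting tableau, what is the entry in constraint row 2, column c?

2

Ratio test on column b — row 1: 27/4 = 27/4; row 2: 10/1 = 10. Minimum is 27/4 at row 1 (w1 leaves); pivot element 4.
Divide row 1 by 4; eliminate column b from the other rows.
Row 2 update in column c: 2 − 1·0 = 2.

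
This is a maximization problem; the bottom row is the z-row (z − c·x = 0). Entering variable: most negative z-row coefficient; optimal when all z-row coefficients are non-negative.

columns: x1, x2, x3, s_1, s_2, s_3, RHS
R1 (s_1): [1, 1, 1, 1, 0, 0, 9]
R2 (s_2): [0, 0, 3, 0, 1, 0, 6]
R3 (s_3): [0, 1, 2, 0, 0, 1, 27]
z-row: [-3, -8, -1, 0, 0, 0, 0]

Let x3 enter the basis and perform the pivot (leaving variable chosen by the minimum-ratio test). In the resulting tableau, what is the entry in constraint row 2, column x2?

Ratio test on column x3 — row 1: 9/1 = 9; row 2: 6/3 = 2; row 3: 27/2 = 27/2. Minimum is 2 at row 2 (s_2 leaves); pivot element 3.
Divide row 2 by 3; eliminate column x3 from the other rows.
In the new row 2, the x2 entry is the old entry divided by the pivot: 0/3 = 0.

0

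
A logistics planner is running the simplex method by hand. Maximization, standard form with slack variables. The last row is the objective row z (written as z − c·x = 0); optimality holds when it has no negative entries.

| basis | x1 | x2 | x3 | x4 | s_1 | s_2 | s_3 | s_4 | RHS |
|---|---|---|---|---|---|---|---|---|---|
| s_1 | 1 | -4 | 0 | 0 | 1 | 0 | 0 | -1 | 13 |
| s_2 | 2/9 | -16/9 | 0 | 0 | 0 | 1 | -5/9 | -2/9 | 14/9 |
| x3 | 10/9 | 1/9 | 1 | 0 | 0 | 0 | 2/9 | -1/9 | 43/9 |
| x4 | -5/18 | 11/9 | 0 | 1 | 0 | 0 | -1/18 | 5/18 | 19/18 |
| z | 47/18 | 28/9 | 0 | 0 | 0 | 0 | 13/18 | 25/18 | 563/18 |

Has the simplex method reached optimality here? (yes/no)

Every z-row coefficient is ≥ 0, so the tableau is optimal.

yes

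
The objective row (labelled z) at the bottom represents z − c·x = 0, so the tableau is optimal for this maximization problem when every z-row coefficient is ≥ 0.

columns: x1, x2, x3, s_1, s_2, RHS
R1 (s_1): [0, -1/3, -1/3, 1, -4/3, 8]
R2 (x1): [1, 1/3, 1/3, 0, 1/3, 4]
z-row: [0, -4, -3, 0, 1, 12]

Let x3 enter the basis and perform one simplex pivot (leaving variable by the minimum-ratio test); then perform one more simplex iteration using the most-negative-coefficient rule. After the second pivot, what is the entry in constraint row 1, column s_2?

-1

Ratio test on column x3 — row 1: entry -1/3 ≤ 0; row 2: 4/(1/3) = 12. Minimum is 12 at row 2 (x1 leaves); pivot element 1/3.
Divide row 2 by 1/3; eliminate column x3 from the other rows.
Second iteration: most negative z-row entry is -1 in column x2, so x2 enters.
Ratio test on column x2 — row 1: entry 0 ≤ 0; row 2: 12/1 = 12. Minimum is 12 at row 2 (x3 leaves); pivot element 1.
Divide row 2 by 1; eliminate column x2 from the other rows.
After both pivots, the entry at constraint row 1, column s_2 is -1.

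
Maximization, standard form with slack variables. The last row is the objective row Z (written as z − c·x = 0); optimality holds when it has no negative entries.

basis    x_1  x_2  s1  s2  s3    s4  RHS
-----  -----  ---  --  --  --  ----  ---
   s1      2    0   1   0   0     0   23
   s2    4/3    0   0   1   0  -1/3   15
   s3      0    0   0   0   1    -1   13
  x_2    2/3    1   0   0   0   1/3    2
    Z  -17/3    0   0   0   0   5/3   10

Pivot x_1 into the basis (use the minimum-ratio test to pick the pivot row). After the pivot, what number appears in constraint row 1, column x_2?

Ratio test on column x_1 — row 1: 23/2 = 23/2; row 2: 15/(4/3) = 45/4; row 3: entry 0 ≤ 0; row 4: 2/(2/3) = 3. Minimum is 3 at row 4 (x_2 leaves); pivot element 2/3.
Divide row 4 by 2/3; eliminate column x_1 from the other rows.
Row 1 update in column x_2: 0 − 2·(3/2) = -3.

-3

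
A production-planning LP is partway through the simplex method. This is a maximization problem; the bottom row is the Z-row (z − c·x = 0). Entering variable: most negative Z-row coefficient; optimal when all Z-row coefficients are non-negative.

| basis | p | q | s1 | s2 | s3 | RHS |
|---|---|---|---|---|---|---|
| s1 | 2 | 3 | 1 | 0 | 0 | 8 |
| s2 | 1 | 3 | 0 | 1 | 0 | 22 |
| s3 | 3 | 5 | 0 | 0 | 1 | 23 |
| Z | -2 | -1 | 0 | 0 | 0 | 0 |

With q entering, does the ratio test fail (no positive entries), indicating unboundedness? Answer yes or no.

no

Column q has positive entries in row(s) 1, 2, 3, so the ratio test bounds it — not unbounded.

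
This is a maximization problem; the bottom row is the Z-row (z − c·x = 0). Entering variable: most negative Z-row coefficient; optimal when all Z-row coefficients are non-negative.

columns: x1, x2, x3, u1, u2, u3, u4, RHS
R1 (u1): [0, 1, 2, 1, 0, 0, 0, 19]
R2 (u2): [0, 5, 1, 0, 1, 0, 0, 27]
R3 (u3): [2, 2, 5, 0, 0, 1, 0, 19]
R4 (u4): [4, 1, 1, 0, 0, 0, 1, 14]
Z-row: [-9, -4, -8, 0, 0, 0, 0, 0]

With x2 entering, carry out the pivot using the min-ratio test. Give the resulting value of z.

Ratio test on column x2 — row 1: 19/1 = 19; row 2: 27/5 = 27/5; row 3: 19/2 = 19/2; row 4: 14/1 = 14. Minimum is 27/5 at row 2 (u2 leaves); pivot element 5.
Pivot on row 2; the Z-row RHS becomes 0 − (-4)·(27/5) = 108/5.

108/5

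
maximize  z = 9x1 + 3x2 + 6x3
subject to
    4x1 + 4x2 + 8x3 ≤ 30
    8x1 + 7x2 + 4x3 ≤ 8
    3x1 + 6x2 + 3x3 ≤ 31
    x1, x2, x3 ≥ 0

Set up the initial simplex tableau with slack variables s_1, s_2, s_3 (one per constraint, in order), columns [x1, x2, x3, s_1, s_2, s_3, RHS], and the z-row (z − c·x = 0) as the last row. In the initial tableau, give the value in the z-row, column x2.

The z-row carries the negated objective coefficients: the x2 entry is -3.

-3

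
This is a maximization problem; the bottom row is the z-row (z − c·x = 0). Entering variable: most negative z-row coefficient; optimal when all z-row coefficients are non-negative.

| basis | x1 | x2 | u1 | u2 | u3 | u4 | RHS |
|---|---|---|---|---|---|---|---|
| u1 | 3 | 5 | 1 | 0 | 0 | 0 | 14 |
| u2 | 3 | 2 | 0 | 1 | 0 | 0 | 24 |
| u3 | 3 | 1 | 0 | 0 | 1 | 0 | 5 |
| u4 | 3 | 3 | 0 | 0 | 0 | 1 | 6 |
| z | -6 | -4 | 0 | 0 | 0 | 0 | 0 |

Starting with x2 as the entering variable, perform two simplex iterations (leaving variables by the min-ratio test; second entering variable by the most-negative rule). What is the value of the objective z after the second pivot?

Ratio test on column x2 — row 1: 14/5 = 14/5; row 2: 24/2 = 12; row 3: 5/1 = 5; row 4: 6/3 = 2. Minimum is 2 at row 4 (u4 leaves); pivot element 3.
Pivot on row 4; the z-row RHS becomes 0 − (-4)·2 = 8.
Next entering variable (most negative z-row entry -2): x1.
Ratio test on column x1 — row 1: entry -2 ≤ 0; row 2: 20/1 = 20; row 3: 3/2 = 3/2; row 4: 2/1 = 2. Minimum is 3/2 at row 3 (u3 leaves); pivot element 2.
After the second pivot the z-row RHS is 8 − (-2)·(3/2) = 11.

11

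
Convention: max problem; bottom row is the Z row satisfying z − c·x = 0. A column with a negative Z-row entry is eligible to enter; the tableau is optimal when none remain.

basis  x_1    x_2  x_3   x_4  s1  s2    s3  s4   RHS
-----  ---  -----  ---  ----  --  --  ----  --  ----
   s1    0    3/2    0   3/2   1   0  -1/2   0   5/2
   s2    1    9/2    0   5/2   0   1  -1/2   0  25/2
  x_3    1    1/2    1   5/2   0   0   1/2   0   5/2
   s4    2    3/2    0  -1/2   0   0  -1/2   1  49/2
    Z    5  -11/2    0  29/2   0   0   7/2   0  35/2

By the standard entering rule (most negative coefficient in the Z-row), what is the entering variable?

x_2

Negative Z-row entries: x_2: -11/2.
The most negative is -11/2 in column x_2, so x_2 enters.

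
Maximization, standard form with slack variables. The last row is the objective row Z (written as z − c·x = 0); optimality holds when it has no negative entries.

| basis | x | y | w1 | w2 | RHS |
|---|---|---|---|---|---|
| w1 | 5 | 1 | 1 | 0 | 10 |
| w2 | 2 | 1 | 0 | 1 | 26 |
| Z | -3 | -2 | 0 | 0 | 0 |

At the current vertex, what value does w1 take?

10

w1 is basic (row 1); its value is the RHS of that row, 10.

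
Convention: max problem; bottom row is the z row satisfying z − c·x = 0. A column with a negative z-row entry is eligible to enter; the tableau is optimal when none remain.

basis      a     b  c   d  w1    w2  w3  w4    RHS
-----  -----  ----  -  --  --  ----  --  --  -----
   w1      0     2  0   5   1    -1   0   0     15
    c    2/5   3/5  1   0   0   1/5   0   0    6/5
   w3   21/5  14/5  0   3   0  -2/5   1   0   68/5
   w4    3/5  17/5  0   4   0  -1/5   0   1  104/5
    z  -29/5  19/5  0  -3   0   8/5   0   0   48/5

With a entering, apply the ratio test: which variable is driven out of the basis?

c

Column a entries and ratios — w1: 0 ≤ 0, skip; c: (6/5)/(2/5) = 3; w3: (68/5)/(21/5) = 68/21; w4: (104/5)/(3/5) = 104/3.
Smallest ratio is 3 in the row of c, so c leaves.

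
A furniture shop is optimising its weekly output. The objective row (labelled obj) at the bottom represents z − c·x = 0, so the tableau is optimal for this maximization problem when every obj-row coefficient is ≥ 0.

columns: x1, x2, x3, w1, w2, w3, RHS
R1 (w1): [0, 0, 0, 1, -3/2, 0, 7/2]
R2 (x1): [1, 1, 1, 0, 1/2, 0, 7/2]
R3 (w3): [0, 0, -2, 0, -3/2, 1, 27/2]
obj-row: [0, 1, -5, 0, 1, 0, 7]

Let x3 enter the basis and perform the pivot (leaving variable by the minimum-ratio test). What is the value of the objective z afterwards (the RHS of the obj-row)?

49/2

Ratio test on column x3 — row 1: entry 0 ≤ 0; row 2: (7/2)/1 = 7/2; row 3: entry -2 ≤ 0. Minimum is 7/2 at row 2 (x1 leaves); pivot element 1.
Pivot on row 2; the obj-row RHS becomes 7 − (-5)·(7/2) = 49/2.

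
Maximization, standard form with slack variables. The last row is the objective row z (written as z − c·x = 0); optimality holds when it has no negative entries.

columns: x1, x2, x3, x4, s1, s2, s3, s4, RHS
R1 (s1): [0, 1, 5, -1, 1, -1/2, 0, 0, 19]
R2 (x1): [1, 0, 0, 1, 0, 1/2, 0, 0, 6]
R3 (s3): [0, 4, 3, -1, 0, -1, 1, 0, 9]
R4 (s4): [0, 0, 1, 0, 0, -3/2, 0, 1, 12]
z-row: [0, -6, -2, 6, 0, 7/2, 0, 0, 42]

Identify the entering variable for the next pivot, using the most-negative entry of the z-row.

x2

Negative z-row entries: x2: -6, x3: -2.
The most negative is -6 in column x2, so x2 enters.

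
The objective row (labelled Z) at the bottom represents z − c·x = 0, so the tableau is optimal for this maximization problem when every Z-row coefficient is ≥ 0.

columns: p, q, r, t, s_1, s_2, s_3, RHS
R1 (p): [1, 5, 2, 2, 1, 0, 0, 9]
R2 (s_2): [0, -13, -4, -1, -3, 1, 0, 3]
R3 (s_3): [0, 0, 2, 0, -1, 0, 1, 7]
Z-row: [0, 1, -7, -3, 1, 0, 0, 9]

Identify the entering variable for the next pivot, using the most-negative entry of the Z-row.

r

Negative Z-row entries: r: -7, t: -3.
The most negative is -7 in column r, so r enters.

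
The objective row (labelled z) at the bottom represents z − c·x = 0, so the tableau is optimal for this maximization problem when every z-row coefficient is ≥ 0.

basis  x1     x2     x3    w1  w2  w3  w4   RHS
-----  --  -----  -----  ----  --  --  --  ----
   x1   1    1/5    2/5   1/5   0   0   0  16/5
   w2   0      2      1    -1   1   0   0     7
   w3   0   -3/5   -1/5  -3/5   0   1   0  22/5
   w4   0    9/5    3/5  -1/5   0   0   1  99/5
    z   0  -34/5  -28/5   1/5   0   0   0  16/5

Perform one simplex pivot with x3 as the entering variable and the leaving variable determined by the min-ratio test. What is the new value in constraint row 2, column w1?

-1

Ratio test on column x3 — row 1: (16/5)/(2/5) = 8; row 2: 7/1 = 7; row 3: entry -1/5 ≤ 0; row 4: (99/5)/(3/5) = 33. Minimum is 7 at row 2 (w2 leaves); pivot element 1.
Divide row 2 by 1; eliminate column x3 from the other rows.
In the new row 2, the w1 entry is the old entry divided by the pivot: (-1)/1 = -1.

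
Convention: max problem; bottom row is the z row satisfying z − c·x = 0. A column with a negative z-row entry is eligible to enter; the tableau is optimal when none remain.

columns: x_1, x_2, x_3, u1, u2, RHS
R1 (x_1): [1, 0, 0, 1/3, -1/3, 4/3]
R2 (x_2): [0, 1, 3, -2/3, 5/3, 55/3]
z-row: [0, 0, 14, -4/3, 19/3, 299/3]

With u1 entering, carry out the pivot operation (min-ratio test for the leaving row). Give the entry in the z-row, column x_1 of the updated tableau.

Ratio test on column u1 — row 1: (4/3)/(1/3) = 4; row 2: entry -2/3 ≤ 0. Minimum is 4 at row 1 (x_1 leaves); pivot element 1/3.
Divide row 1 by 1/3; eliminate column u1 from the other rows.
z-row update in column x_1: 0 − (-4/3)·3 = 4.

4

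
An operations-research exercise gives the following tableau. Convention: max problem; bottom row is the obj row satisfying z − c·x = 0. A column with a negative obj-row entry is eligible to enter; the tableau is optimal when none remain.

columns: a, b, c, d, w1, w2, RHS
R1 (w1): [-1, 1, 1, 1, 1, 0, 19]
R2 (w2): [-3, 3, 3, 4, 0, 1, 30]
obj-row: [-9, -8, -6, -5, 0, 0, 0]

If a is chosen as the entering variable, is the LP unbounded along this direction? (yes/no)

yes

Every constraint-row entry in column a is ≤ 0, so increasing a is unbounded.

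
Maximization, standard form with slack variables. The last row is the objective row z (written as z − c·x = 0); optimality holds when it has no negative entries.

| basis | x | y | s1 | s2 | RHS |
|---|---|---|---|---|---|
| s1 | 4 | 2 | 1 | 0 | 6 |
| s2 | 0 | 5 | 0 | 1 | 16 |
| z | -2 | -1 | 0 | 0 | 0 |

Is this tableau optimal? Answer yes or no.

no

The z-row has a negative entry -2 in column x, so it is not optimal.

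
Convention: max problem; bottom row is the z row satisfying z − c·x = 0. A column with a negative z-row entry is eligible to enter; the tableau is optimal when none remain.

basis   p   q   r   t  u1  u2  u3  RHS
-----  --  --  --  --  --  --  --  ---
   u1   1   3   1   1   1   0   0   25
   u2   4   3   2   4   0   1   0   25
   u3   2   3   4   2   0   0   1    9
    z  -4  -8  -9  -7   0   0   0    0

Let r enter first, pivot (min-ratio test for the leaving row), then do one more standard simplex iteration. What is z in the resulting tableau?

Ratio test on column r — row 1: 25/1 = 25; row 2: 25/2 = 25/2; row 3: 9/4 = 9/4. Minimum is 9/4 at row 3 (u3 leaves); pivot element 4.
Pivot on row 3; the z-row RHS becomes 0 − (-9)·(9/4) = 81/4.
Next entering variable (most negative z-row entry -5/2): t.
Ratio test on column t — row 1: (91/4)/(1/2) = 91/2; row 2: (41/2)/3 = 41/6; row 3: (9/4)/(1/2) = 9/2. Minimum is 9/2 at row 3 (r leaves); pivot element 1/2.
After the second pivot the z-row RHS is 81/4 − (-5/2)·(9/2) = 63/2.

63/2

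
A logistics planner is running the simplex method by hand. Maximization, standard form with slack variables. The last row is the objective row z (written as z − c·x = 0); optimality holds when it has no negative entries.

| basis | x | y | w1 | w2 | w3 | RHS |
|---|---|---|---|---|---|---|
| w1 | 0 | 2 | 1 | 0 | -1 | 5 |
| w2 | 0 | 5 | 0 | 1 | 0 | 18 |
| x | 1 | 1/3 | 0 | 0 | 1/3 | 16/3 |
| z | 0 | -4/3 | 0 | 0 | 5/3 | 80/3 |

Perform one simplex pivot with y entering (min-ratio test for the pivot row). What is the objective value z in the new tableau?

30

Ratio test on column y — row 1: 5/2 = 5/2; row 2: 18/5 = 18/5; row 3: (16/3)/(1/3) = 16. Minimum is 5/2 at row 1 (w1 leaves); pivot element 2.
Pivot on row 1; the z-row RHS becomes 80/3 − (-4/3)·(5/2) = 30.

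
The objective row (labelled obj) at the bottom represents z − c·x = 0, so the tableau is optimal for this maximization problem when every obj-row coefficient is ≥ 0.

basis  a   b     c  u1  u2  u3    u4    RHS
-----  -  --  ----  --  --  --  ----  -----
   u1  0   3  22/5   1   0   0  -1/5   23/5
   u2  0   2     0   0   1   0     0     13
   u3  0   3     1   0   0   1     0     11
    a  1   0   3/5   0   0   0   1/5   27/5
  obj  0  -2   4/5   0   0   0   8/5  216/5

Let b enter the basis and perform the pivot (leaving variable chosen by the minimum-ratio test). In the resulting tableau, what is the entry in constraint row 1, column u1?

Ratio test on column b — row 1: (23/5)/3 = 23/15; row 2: 13/2 = 13/2; row 3: 11/3 = 11/3; row 4: entry 0 ≤ 0. Minimum is 23/15 at row 1 (u1 leaves); pivot element 3.
Divide row 1 by 3; eliminate column b from the other rows.
In the new row 1, the u1 entry is the old entry divided by the pivot: 1/3 = 1/3.

1/3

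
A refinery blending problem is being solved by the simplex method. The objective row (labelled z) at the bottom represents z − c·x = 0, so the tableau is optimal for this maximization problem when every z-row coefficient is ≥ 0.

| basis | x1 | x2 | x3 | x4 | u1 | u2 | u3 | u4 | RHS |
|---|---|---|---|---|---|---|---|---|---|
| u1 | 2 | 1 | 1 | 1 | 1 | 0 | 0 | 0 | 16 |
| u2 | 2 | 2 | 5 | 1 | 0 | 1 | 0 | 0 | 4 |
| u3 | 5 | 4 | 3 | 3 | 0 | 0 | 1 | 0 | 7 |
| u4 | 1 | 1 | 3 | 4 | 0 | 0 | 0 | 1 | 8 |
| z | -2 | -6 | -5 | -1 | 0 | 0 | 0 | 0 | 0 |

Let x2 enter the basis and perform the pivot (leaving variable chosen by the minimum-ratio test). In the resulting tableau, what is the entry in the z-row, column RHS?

21/2

Ratio test on column x2 — row 1: 16/1 = 16; row 2: 4/2 = 2; row 3: 7/4 = 7/4; row 4: 8/1 = 8. Minimum is 7/4 at row 3 (u3 leaves); pivot element 4.
Divide row 3 by 4; eliminate column x2 from the other rows.
z-row update in column RHS: 0 − (-6)·(7/4) = 21/2.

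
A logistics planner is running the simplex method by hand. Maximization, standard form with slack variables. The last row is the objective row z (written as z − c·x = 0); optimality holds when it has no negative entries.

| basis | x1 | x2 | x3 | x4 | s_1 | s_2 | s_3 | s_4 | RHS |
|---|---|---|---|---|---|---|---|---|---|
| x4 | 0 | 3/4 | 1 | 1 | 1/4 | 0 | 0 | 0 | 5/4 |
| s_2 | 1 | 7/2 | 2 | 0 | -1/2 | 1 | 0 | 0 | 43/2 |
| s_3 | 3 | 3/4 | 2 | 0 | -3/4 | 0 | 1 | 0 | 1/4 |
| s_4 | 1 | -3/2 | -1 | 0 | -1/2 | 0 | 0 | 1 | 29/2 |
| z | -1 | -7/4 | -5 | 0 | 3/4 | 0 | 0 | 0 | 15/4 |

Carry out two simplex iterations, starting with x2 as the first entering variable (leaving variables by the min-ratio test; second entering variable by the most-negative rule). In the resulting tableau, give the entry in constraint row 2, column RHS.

52/3

Ratio test on column x2 — row 1: (5/4)/(3/4) = 5/3; row 2: (43/2)/(7/2) = 43/7; row 3: (1/4)/(3/4) = 1/3; row 4: entry -3/2 ≤ 0. Minimum is 1/3 at row 3 (s_3 leaves); pivot element 3/4.
Divide row 3 by 3/4; eliminate column x2 from the other rows.
Second iteration: most negative z-row entry is -1 in column s_1, so s_1 enters.
Ratio test on column s_1 — row 1: 1/1 = 1; row 2: (61/3)/3 = 61/9; row 3: entry -1 ≤ 0; row 4: entry -2 ≤ 0. Minimum is 1 at row 1 (x4 leaves); pivot element 1.
Divide row 1 by 1; eliminate column s_1 from the other rows.
After both pivots, the entry at constraint row 2, column RHS is 52/3.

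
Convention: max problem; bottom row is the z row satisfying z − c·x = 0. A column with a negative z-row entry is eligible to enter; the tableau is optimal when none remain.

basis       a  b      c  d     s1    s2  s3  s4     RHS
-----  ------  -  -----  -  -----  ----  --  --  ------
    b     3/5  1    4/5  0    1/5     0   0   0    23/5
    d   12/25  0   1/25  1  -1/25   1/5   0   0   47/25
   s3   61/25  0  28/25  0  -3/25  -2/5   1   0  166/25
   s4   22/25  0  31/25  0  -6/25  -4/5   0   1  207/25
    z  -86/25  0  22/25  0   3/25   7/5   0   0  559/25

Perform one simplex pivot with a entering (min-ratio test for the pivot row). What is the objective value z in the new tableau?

1935/61

Ratio test on column a — row 1: (23/5)/(3/5) = 23/3; row 2: (47/25)/(12/25) = 47/12; row 3: (166/25)/(61/25) = 166/61; row 4: (207/25)/(22/25) = 207/22. Minimum is 166/61 at row 3 (s3 leaves); pivot element 61/25.
Pivot on row 3; the z-row RHS becomes 559/25 − (-86/25)·(166/61) = 1935/61.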